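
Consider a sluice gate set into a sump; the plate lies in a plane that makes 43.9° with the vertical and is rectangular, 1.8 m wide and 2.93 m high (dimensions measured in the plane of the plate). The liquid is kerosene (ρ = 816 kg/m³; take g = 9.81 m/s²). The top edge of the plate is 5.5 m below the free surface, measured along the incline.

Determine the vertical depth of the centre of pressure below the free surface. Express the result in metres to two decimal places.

h_p = 5.09 m

γ = ρg = 816 × 9.81 / 1000 = 8.00496 kN/m³.
The plate makes 43.9° with the vertical, i.e. θ = 90° − 43.9° = 46.1° to the horizontal. Measuring y along the incline from the free-surface line, vertical depth h = y·sinθ with sinθ = 0.720551.
The centroid lies 2.93/2 = 1.465 m below the top edge, so y_c = 5.5 + 1.465 = 6.965 m and h_c = 6.965 × 0.720551 = 5.01864 m.
A = 1.8 × 2.93 = 5.274 m².
Resultant F = γ·h_c·A = 8.00496 × 5.01864 × 5.274 = 211.878 kN.
I_c = b·h³/12 = 1.8 × 2.93³/12 = 3.77306 m⁴.
Centre of pressure: y_p = y_c + I_c/(y_c·A) = 6.965 + 3.77306/(6.965 × 5.274) = 6.965 + 0.102715 = 7.06771 m along the plane.
Vertically, h_p = y_p·sinθ = 7.06771 × 0.720551 = 5.09265 m.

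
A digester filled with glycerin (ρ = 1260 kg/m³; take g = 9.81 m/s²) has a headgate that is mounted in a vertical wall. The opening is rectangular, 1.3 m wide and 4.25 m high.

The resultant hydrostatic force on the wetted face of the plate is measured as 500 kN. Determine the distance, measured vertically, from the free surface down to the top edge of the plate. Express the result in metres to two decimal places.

d_top ≈ 5.20 m

γ = ρg = 1260 × 9.81 / 1000 = 12.3606 kN/m³.
A = 1.3 × 4.25 = 5.525 m².
From F = γ·h_c·A, the centroid depth is h_c = 500/(12.3606 × 5.525) = 7.32147 m.
The centroid lies 4.25/2 = 2.125 m below the top edge, so the top edge sits at h_top = 7.32147 − 2.125 = 5.19647 m below the surface.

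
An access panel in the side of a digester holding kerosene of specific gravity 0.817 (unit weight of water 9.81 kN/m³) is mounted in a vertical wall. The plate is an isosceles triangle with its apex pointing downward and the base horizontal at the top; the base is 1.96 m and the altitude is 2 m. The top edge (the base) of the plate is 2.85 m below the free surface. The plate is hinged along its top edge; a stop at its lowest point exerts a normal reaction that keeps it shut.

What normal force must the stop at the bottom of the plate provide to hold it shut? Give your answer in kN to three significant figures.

γ = 0.817 × 9.81 = 8.01477 kN/m³.
With the apex down, the centroid sits h/3 = 2/3 = 0.666667 m below the base (the top edge), so the centroid depth is h_c = 2.85 + 0.666667 = 3.51667 m.
A = ½ × 1.96 × 2 = 1.96 m².
Resultant F = γ·h_c·A = 8.01477 × 3.51667 × 1.96 = 55.2432 kN.
I_c = b·h³/36 = 1.96 × 2³/36 = 0.435556 m⁴.
Centre of pressure: y_p = y_c + I_c/(y_c·A) = 3.51667 + 0.435556/(3.51667 × 1.96) = 3.51667 + 0.0631912 = 3.57986 m along the plane.
The resultant acts 0.666667 + 0.0631912 = 0.729858 m (along the plate) below the hinge at the top edge, so the moment about the hinge is M = F × 0.729858 = 55.2432 × 0.729858 = 40.3197 kN·m.
A normal force at the bottom, 2 m from the hinge, must supply this moment: P = 40.3197/2 = 20.1598 kN.

P ≈ 20.2 kN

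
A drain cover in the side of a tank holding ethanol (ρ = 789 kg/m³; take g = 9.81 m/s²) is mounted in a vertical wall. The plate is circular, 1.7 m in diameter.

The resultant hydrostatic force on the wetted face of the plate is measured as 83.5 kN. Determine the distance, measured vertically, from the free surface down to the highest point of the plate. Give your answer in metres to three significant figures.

γ = ρg = 789 × 9.81 / 1000 = 7.74009 kN/m³.
A = π(0.85)² = 2.2698 m².
From F = γ·h_c·A, the centroid depth is h_c = 83.5/(7.74009 × 2.2698) = 4.75284 m.
The centroid is at the centre, 0.85 m below the top of the plate, so the highest point sits at h_top = 4.75284 − 0.85 = 3.90284 m below the surface.

d_top ≈ 3.90 m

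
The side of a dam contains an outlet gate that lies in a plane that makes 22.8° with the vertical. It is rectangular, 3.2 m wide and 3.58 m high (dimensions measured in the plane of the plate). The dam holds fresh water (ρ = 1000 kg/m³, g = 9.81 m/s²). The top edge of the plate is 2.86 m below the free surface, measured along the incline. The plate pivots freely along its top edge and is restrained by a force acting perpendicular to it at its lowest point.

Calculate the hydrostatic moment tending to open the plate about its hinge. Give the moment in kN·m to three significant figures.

M ≈ 973 kN·m

γ = ρg = 1000 × 9.81 = 9810 N/m³ = 9.81 kN/m³.
The plate makes 22.8° with the vertical, i.e. θ = 90° − 22.8° = 67.2° to the horizontal. Measuring y along the incline from the free-surface line, vertical depth h = y·sinθ with sinθ = 0.921863.
The centroid lies 3.58/2 = 1.79 m below the top edge, so y_c = 2.86 + 1.79 = 4.65 m and h_c = 4.65 × 0.921863 = 4.28666 m.
A = 3.2 × 3.58 = 11.456 m².
Resultant F = γ·h_c·A = 9.81 × 4.28666 × 11.456 = 481.749 kN.
I_c = b·h³/12 = 3.2 × 3.58³/12 = 12.2354 m⁴.
Centre of pressure: y_p = y_c + I_c/(y_c·A) = 4.65 + 12.2354/(4.65 × 11.456) = 4.65 + 0.229685 = 4.87969 m along the plane.
The resultant acts 1.79 + 0.229685 = 2.01968 m (along the plate) below the hinge at the top edge, so the moment about the hinge is M = F × 2.01968 = 481.749 × 2.01968 = 972.979 kN·m.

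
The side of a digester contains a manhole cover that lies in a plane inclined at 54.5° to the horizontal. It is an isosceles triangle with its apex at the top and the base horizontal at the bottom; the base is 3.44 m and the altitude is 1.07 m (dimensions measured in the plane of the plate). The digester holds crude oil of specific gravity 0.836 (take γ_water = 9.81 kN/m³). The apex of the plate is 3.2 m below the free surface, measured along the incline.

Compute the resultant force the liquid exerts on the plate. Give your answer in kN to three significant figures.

γ = 0.836 × 9.81 = 8.20116 kN/m³.
Let θ = 54.5° be the plate's angle to the horizontal; measure y along the incline from where the plane meets the free surface. Vertical depth h = y·sinθ with sinθ = 0.814116.
With the apex up, the centroid sits 2h/3 = 2 × 1.07/3 = 0.713333 m below the apex, so y_c = 3.2 + 0.713333 = 3.91333 m and h_c = 3.91333 × 0.814116 = 3.1859 m.
A = ½ × 3.44 × 1.07 = 1.8404 m².
Resultant F = γ·h_c·A = 8.20116 × 3.1859 × 1.8404 = 48.0861 kN.

F ≈ 48.1 kN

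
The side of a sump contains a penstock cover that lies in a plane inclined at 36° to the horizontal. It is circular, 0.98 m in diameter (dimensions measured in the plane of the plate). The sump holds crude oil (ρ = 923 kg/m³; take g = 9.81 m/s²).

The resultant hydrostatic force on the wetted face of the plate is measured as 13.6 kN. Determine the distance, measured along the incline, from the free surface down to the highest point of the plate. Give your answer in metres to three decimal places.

y_top ≈ 2.898 m

γ = ρg = 923 × 9.81 / 1000 = 9.05463 kN/m³.
A = π(0.49)² = 0.754296 m².
From F = γ·h_c·A, the centroid depth is h_c = 13.6/(9.05463 × 0.754296) = 1.99125 m.
Let θ = 36° be the plate's angle to the horizontal; measure y along the incline from where the plane meets the free surface. Vertical depth h = y·sinθ with sinθ = 0.587785.
Along the incline, y_c = h_c/sinθ = 1.99125/0.587785 = 3.38772 m.
The centroid is at the centre, 0.49 m below the top of the plate, so the highest point sits at y_top = 3.38772 − 0.49 = 2.89772 m along the incline.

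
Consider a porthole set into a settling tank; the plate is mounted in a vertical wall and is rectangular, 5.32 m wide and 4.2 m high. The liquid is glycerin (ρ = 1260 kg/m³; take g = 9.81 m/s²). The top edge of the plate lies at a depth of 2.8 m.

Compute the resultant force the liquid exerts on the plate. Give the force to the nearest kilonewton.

γ = ρg = 1260 × 9.81 / 1000 = 12.3606 kN/m³.
The centroid lies 4.2/2 = 2.1 m below the top edge, so the centroid depth is h_c = 2.8 + 2.1 = 4.9 m.
A = 5.32 × 4.2 = 22.344 m².
Resultant F = γ·h_c·A = 12.3606 × 4.9 × 22.344 = 1353.31 kN.

F ≈ 1353 kN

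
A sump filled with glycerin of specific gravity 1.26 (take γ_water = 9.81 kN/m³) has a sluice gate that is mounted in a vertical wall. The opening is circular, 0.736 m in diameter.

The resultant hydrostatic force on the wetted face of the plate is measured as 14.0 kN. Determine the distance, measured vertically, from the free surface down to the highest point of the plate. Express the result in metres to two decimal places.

γ = 1.26 × 9.81 = 12.3606 kN/m³.
A = π(0.368)² = 0.425447 m².
From F = γ·h_c·A, the centroid depth is h_c = 14.0/(12.3606 × 0.425447) = 2.66221 m.
The centroid is at the centre, 0.368 m below the top of the plate, so the highest point sits at h_top = 2.66221 − 0.368 = 2.29421 m below the surface.

d_top ≈ 2.29 m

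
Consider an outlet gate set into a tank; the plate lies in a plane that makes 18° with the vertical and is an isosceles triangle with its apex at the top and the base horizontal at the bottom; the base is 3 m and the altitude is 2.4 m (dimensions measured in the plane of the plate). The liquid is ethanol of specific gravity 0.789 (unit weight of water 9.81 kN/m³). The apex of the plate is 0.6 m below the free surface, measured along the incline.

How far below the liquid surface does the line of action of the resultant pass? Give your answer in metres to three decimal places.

h_p = 2.231 m

γ = 0.789 × 9.81 = 7.74009 kN/m³.
The plate makes 18° with the vertical, i.e. θ = 90° − 18° = 72° to the horizontal. Measuring y along the incline from the free-surface line, vertical depth h = y·sinθ with sinθ = 0.951057.
With the apex up, the centroid sits 2h/3 = 2 × 2.4/3 = 1.6 m below the apex, so y_c = 0.6 + 1.6 = 2.2 m and h_c = 2.2 × 0.951057 = 2.09233 m.
A = ½ × 3 × 2.4 = 3.6 m².
Resultant F = γ·h_c·A = 7.74009 × 2.09233 × 3.6 = 58.3014 kN.
I_c = b·h³/36 = 3 × 2.4³/36 = 1.152 m⁴.
Centre of pressure: y_p = y_c + I_c/(y_c·A) = 2.2 + 1.152/(2.2 × 3.6) = 2.2 + 0.145455 = 2.34546 m along the plane.
Vertically, h_p = y_p·sinθ = 2.34546 × 0.951057 = 2.23067 m.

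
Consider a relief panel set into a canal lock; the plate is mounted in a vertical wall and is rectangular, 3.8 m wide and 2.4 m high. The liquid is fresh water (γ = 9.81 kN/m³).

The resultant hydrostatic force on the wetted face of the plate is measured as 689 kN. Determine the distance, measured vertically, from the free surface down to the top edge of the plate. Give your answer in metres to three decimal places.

γ = 9.81 kN/m³.
A = 3.8 × 2.4 = 9.12 m².
From F = γ·h_c·A, the centroid depth is h_c = 689/(9.81 × 9.12) = 7.70115 m.
The centroid lies 2.4/2 = 1.2 m below the top edge, so the top edge sits at h_top = 7.70115 − 1.2 = 6.50115 m below the surface.

d_top ≈ 6.501 m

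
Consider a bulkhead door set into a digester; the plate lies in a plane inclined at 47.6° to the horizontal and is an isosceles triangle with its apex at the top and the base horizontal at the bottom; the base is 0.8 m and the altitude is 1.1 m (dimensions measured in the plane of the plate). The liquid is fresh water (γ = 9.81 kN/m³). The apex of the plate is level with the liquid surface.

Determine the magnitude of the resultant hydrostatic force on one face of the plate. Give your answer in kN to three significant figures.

F ≈ 2.34 kN

γ = 9.81 kN/m³.
Let θ = 47.6° be the plate's angle to the horizontal; measure y along the incline from where the plane meets the free surface. Vertical depth h = y·sinθ with sinθ = 0.738455.
With the apex up, the centroid sits 2h/3 = 2 × 1.1/3 = 0.733333 m below the apex, so y_c = 0.733333 m and h_c = 0.733333 × 0.738455 = 0.541533 m.
A = ½ × 0.8 × 1.1 = 0.44 m².
Resultant F = γ·h_c·A = 9.81 × 0.541533 × 0.44 = 2.33747 kN.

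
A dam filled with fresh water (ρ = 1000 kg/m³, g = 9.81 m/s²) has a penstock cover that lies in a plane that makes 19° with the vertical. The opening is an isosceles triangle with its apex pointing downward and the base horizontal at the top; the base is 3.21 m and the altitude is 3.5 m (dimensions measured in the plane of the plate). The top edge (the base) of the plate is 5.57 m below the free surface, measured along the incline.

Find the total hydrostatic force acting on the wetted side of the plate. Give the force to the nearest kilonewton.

F ≈ 351 kN

γ = ρg = 1000 × 9.81 = 9810 N/m³ = 9.81 kN/m³.
The plate makes 19° with the vertical, i.e. θ = 90° − 19° = 71° to the horizontal. Measuring y along the incline from the free-surface line, vertical depth h = y·sinθ with sinθ = 0.945519.
With the apex down, the centroid sits h/3 = 3.5/3 = 1.16667 m below the base (the top edge), so y_c = 5.57 + 1.16667 = 6.73667 m and h_c = 6.73667 × 0.945519 = 6.36965 m.
A = ½ × 3.21 × 3.5 = 5.6175 m².
Resultant F = γ·h_c·A = 9.81 × 6.36965 × 5.6175 = 351.017 kN.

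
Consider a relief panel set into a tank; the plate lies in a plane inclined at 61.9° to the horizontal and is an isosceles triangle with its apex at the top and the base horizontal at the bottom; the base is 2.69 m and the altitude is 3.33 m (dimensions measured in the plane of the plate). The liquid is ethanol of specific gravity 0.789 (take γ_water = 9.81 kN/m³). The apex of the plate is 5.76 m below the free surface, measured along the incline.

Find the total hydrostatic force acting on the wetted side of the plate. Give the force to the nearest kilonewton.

F ≈ 244 kN

γ = 0.789 × 9.81 = 7.74009 kN/m³.
Let θ = 61.9° be the plate's angle to the horizontal; measure y along the incline from where the plane meets the free surface. Vertical depth h = y·sinθ with sinθ = 0.882127.
With the apex up, the centroid sits 2h/3 = 2 × 3.33/3 = 2.22 m below the apex, so y_c = 5.76 + 2.22 = 7.98 m and h_c = 7.98 × 0.882127 = 7.03937 m.
A = ½ × 2.69 × 3.33 = 4.47885 m².
Resultant F = γ·h_c·A = 7.74009 × 7.03937 × 4.47885 = 244.032 kN.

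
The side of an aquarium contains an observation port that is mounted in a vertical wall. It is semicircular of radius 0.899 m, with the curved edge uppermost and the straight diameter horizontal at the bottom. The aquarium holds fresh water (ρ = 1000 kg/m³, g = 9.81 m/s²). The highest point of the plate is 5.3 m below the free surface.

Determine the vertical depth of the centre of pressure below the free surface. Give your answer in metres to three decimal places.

h_p = 5.827 m

γ = ρg = 1000 × 9.81 = 9810 N/m³ = 9.81 kN/m³.
The centroid lies 4r/(3π) = 0.381547 m above the diameter, so r − 4r/(3π) = 0.899 − 0.381547 = 0.517453 m below the topmost point, so the centroid depth is h_c = 5.3 + 0.517453 = 5.81745 m.
A = πr²/2 = π × 0.899²/2 = 1.26952 m².
Resultant F = γ·h_c·A = 9.81 × 5.81745 × 1.26952 = 72.4505 kN.
I_c = (π/8 − 8/(9π))·r⁴ = 0.109757 × 0.899⁴ = 0.071692 m⁴.
Centre of pressure: y_p = y_c + I_c/(y_c·A) = 5.81745 + 0.071692/(5.81745 × 1.26952) = 5.81745 + 0.0097073 = 5.82716 m along the plane.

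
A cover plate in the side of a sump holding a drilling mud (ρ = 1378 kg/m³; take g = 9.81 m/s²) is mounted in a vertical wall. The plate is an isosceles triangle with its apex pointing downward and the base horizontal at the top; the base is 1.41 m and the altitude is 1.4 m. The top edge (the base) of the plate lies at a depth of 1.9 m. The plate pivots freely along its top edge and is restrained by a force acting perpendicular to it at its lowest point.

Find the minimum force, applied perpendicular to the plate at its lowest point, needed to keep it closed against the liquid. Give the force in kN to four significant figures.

γ = ρg = 1378 × 9.81 / 1000 = 13.51818 kN/m³.
With the apex down, the centroid sits h/3 = 1.4/3 = 0.466667 m below the base (the top edge), so the centroid depth is h_c = 1.9 + 0.466667 = 2.36667 m.
A = ½ × 1.41 × 1.4 = 0.987 m².
Resultant F = γ·h_c·A = 13.51818 × 2.36667 × 0.987 = 31.5772 kN.
I_c = b·h³/36 = 1.41 × 1.4³/36 = 0.107473 m⁴.
Centre of pressure: y_p = y_c + I_c/(y_c·A) = 2.36667 + 0.107473/(2.36667 × 0.987) = 2.36667 + 0.0460092 = 2.41268 m along the plane.
The resultant acts 0.466667 + 0.0460092 = 0.512676 m (along the plate) below the hinge at the top edge, so the moment about the hinge is M = F × 0.512676 = 31.5772 × 0.512676 = 16.1889 kN·m.
A normal force at the bottom, 1.4 m from the hinge, must supply this moment: P = 16.1889/1.4 = 11.5635 kN.

P ≈ 11.56 kN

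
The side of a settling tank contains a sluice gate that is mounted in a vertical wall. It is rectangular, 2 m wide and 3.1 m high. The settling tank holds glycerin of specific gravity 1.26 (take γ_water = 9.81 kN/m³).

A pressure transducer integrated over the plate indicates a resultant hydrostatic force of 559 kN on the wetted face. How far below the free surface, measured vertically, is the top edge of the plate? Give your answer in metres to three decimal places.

d_top ≈ 5.744 m

γ = 1.26 × 9.81 = 12.3606 kN/m³.
A = 2 × 3.1 = 6.2 m².
From F = γ·h_c·A, the centroid depth is h_c = 559/(12.3606 × 6.2) = 7.29425 m.
The centroid lies 3.1/2 = 1.55 m below the top edge, so the top edge sits at h_top = 7.29425 − 1.55 = 5.74425 m below the surface.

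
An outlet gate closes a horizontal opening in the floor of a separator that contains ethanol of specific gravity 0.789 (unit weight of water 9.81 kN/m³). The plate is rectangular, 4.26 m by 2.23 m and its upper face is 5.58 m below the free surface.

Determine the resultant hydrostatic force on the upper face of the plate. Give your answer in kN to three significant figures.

γ = 0.789 × 9.81 = 7.74009 kN/m³.
The plate is horizontal, so pressure is uniform at p = γ·h = 7.74009 × 5.58 = 43.1897 kN/m².
A = 4.26 × 2.23 = 9.4998 m².
F = p·A = 43.1897 × 9.4998 = 410.294 kN.

F ≈ 410 kN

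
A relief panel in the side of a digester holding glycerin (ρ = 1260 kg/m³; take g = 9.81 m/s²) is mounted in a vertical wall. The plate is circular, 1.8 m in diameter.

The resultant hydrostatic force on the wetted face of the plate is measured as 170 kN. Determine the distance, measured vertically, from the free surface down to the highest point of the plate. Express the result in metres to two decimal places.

γ = ρg = 1260 × 9.81 / 1000 = 12.3606 kN/m³.
A = π(0.9)² = 2.54469 m².
From F = γ·h_c·A, the centroid depth is h_c = 170/(12.3606 × 2.54469) = 5.40474 m.
The centroid is at the centre, 0.9 m below the top of the plate, so the highest point sits at h_top = 5.40474 − 0.9 = 4.50474 m below the surface.

d_top ≈ 4.50 m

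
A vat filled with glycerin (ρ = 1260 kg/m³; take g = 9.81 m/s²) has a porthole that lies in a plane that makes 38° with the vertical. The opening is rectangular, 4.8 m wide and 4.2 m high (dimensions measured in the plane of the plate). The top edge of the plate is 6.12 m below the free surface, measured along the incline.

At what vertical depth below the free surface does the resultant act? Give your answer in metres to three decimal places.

h_p = 6.618 m

γ = ρg = 1260 × 9.81 / 1000 = 12.3606 kN/m³.
The plate makes 38° with the vertical, i.e. θ = 90° − 38° = 52° to the horizontal. Measuring y along the incline from the free-surface line, vertical depth h = y·sinθ with sinθ = 0.788011.
The centroid lies 4.2/2 = 2.1 m below the top edge, so y_c = 6.12 + 2.1 = 8.22 m and h_c = 8.22 × 0.788011 = 6.47745 m.
A = 4.8 × 4.2 = 20.16 m².
Resultant F = γ·h_c·A = 12.3606 × 6.47745 × 20.16 = 1614.11 kN.
I_c = b·h³/12 = 4.8 × 4.2³/12 = 29.6352 m⁴.
Centre of pressure: y_p = y_c + I_c/(y_c·A) = 8.22 + 29.6352/(8.22 × 20.16) = 8.22 + 0.178832 = 8.39883 m along the plane.
Vertically, h_p = y_p·sinθ = 8.39883 × 0.788011 = 6.61837 m.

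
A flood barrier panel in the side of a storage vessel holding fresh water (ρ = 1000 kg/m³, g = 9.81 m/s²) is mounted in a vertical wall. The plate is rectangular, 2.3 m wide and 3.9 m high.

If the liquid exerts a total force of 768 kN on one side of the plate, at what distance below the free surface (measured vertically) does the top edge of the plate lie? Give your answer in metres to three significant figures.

γ = ρg = 1000 × 9.81 = 9810 N/m³ = 9.81 kN/m³.
A = 2.3 × 3.9 = 8.97 m².
From F = γ·h_c·A, the centroid depth is h_c = 768/(9.81 × 8.97) = 8.7277 m.
The centroid lies 3.9/2 = 1.95 m below the top edge, so the top edge sits at h_top = 8.7277 − 1.95 = 6.7777 m below the surface.

d_top ≈ 6.78 m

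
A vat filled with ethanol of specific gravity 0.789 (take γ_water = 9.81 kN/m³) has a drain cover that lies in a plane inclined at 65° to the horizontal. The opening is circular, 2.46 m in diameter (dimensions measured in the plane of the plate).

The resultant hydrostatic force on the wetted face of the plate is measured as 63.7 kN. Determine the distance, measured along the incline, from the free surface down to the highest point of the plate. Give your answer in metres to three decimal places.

γ = 0.789 × 9.81 = 7.74009 kN/m³.
A = π(1.23)² = 4.75292 m².
From F = γ·h_c·A, the centroid depth is h_c = 63.7/(7.74009 × 4.75292) = 1.73154 m.
Let θ = 65° be the plate's angle to the horizontal; measure y along the incline from where the plane meets the free surface. Vertical depth h = y·sinθ with sinθ = 0.906308.
Along the incline, y_c = h_c/sinθ = 1.73154/0.906308 = 1.91054 m.
The centroid is at the centre, 1.23 m below the top of the plate, so the highest point sits at y_top = 1.91054 − 1.23 = 0.68054 m along the incline.

y_top ≈ 0.681 m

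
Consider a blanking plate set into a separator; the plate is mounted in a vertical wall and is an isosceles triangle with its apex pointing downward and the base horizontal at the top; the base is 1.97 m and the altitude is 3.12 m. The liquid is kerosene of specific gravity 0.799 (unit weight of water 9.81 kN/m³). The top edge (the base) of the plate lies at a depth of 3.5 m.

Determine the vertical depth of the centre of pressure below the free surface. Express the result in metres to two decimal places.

γ = 0.799 × 9.81 = 7.83819 kN/m³.
With the apex down, the centroid sits h/3 = 3.12/3 = 1.04 m below the base (the top edge), so the centroid depth is h_c = 3.5 + 1.04 = 4.54 m.
A = ½ × 1.97 × 3.12 = 3.0732 m².
Resultant F = γ·h_c·A = 7.83819 × 4.54 × 3.0732 = 109.361 kN.
I_c = b·h³/36 = 1.97 × 3.12³/36 = 1.66199 m⁴.
Centre of pressure: y_p = y_c + I_c/(y_c·A) = 4.54 + 1.66199/(4.54 × 3.0732) = 4.54 + 0.119119 = 4.65912 m along the plane.

h_p = 4.66 m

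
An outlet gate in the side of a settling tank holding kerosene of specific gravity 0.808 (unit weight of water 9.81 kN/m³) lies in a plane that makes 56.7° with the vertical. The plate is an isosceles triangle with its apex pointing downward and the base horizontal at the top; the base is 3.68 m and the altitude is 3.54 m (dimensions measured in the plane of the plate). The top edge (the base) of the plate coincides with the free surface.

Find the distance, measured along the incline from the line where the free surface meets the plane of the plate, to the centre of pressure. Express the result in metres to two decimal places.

γ = 0.808 × 9.81 = 7.92648 kN/m³.
The plate makes 56.7° with the vertical, i.e. θ = 90° − 56.7° = 33.3° to the horizontal. Measuring y along the incline from the free-surface line, vertical depth h = y·sinθ with sinθ = 0.549023.
With the apex down, the centroid sits h/3 = 3.54/3 = 1.18 m below the base (the top edge), so y_c = 1.18 m and h_c = 1.18 × 0.549023 = 0.647847 m.
A = ½ × 3.68 × 3.54 = 6.5136 m².
Resultant F = γ·h_c·A = 7.92648 × 0.647847 × 6.5136 = 33.4483 kN.
I_c = b·h³/36 = 3.68 × 3.54³/36 = 4.53477 m⁴.
Centre of pressure: y_p = y_c + I_c/(y_c·A) = 1.18 + 4.53477/(1.18 × 6.5136) = 1.18 + 0.59 = 1.77 m along the plane.

y_p = 1.77 m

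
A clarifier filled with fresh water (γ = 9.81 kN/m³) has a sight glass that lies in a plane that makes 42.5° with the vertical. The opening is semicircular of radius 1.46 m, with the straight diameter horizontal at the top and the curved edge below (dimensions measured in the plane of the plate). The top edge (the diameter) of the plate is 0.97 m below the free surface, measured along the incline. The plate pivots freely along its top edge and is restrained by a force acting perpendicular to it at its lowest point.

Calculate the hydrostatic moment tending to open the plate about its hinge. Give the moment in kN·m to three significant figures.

γ = 9.81 kN/m³.
The plate makes 42.5° with the vertical, i.e. θ = 90° − 42.5° = 47.5° to the horizontal. Measuring y along the incline from the free-surface line, vertical depth h = y·sinθ with sinθ = 0.737277.
The centroid of a semicircle lies 4r/(3π) = 0.619643 m from the diameter, here below the top edge, so y_c = 0.97 + 0.619643 = 1.58964 m and h_c = 1.58964 × 0.737277 = 1.17201 m.
A = πr²/2 = π × 1.46²/2 = 3.34831 m².
Resultant F = γ·h_c·A = 9.81 × 1.17201 × 3.34831 = 38.4969 kN.
I_c = (π/8 − 8/(9π))·r⁴ = 0.109757 × 1.46⁴ = 0.498705 m⁴.
Centre of pressure: y_p = y_c + I_c/(y_c·A) = 1.58964 + 0.498705/(1.58964 × 3.34831) = 1.58964 + 0.0936956 = 1.68334 m along the plane.
The resultant acts 0.619643 + 0.0936956 = 0.713339 m (along the plate) below the hinge at the top edge, so the moment about the hinge is M = F × 0.713339 = 38.4969 × 0.713339 = 27.4613 kN·m.

M ≈ 27.5 kN·m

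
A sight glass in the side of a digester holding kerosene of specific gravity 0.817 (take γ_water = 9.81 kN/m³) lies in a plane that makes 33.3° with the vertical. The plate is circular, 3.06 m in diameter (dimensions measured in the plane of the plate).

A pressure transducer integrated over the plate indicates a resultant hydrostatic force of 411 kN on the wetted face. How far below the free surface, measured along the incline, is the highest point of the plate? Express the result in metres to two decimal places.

y_top ≈ 6.81 m

γ = 0.817 × 9.81 = 8.01477 kN/m³.
A = π(1.53)² = 7.35415 m².
From F = γ·h_c·A, the centroid depth is h_c = 411/(8.01477 × 7.35415) = 6.97298 m.
The plate makes 33.3° with the vertical, i.e. θ = 90° − 33.3° = 56.7° to the horizontal. Measuring y along the incline from the free-surface line, vertical depth h = y·sinθ with sinθ = 0.835807.
Along the incline, y_c = h_c/sinθ = 6.97298/0.835807 = 8.34281 m.
The centroid is at the centre, 1.53 m below the top of the plate, so the highest point sits at y_top = 8.34281 − 1.53 = 6.81281 m along the incline.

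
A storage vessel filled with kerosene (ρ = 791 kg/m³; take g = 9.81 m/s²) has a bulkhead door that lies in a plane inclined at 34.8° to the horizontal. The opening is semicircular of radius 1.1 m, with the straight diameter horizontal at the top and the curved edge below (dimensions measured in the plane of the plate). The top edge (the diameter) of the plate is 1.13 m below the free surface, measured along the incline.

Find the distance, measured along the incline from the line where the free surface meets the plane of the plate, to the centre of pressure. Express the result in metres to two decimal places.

y_p = 1.65 m

γ = ρg = 791 × 9.81 / 1000 = 7.75971 kN/m³.
Let θ = 34.8° be the plate's angle to the horizontal; measure y along the incline from where the plane meets the free surface. Vertical depth h = y·sinθ with sinθ = 0.570714.
The centroid of a semicircle lies 4r/(3π) = 0.466854 m from the diameter, here below the top edge, so y_c = 1.13 + 0.466854 = 1.59685 m and h_c = 1.59685 × 0.570714 = 0.911345 m.
A = πr²/2 = π × 1.1²/2 = 1.90066 m².
Resultant F = γ·h_c·A = 7.75971 × 0.911345 × 1.90066 = 13.441 kN.
I_c = (π/8 − 8/(9π))·r⁴ = 0.109757 × 1.1⁴ = 0.160695 m⁴.
Centre of pressure: y_p = y_c + I_c/(y_c·A) = 1.59685 + 0.160695/(1.59685 × 1.90066) = 1.59685 + 0.0529461 = 1.6498 m along the plane.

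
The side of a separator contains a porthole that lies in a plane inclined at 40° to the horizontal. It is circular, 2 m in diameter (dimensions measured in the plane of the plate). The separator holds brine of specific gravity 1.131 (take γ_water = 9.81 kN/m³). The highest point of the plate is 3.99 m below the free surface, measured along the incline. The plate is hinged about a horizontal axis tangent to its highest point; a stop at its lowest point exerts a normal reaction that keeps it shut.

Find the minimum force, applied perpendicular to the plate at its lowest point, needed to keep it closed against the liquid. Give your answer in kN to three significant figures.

P ≈ 58.7 kN

γ = 1.131 × 9.81 = 11.09511 kN/m³.
Let θ = 40° be the plate's angle to the horizontal; measure y along the incline from where the plane meets the free surface. Vertical depth h = y·sinθ with sinθ = 0.642788.
The centroid is at the centre, 1 m below the top of the plate, so y_c = 3.99 + 1 = 4.99 m and h_c = 4.99 × 0.642788 = 3.20751 m.
A = π(1)² = 3.14159 m².
Resultant F = γ·h_c·A = 11.09511 × 3.20751 × 3.14159 = 111.802 kN.
I_c = πr⁴/4 = π × 1⁴/4 = 0.785398 m⁴.
Centre of pressure: y_p = y_c + I_c/(y_c·A) = 4.99 + 0.785398/(4.99 × 3.14159) = 4.99 + 0.0501002 = 5.0401 m along the plane.
The resultant acts 1 + 0.0501002 = 1.0501 m (along the plate) below the hinge at the top edge, so the moment about the hinge is M = F × 1.0501 = 111.802 × 1.0501 = 117.403 kN·m.
A normal force at the bottom, 2 m from the hinge, must supply this moment: P = 117.403/2 = 58.7015 kN.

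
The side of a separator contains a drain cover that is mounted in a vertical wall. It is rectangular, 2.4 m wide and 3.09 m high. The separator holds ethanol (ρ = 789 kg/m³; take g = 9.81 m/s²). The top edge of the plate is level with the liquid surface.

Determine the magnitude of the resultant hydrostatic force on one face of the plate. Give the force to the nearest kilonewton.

F ≈ 89 kN

γ = ρg = 789 × 9.81 / 1000 = 7.74009 kN/m³.
The centroid lies 3.09/2 = 1.545 m below the top edge, so the centroid depth is h_c = 1.545 m.
A = 2.4 × 3.09 = 7.416 m².
Resultant F = γ·h_c·A = 7.74009 × 1.545 × 7.416 = 88.6838 kN.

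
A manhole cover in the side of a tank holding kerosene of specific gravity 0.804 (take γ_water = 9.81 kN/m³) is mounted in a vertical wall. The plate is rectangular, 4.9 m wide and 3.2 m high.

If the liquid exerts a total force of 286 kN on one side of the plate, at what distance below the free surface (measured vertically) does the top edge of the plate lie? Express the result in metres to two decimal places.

γ = 0.804 × 9.81 = 7.88724 kN/m³.
A = 4.9 × 3.2 = 15.68 m².
From F = γ·h_c·A, the centroid depth is h_c = 286/(7.88724 × 15.68) = 2.31257 m.
The centroid lies 3.2/2 = 1.6 m below the top edge, so the top edge sits at h_top = 2.31257 − 1.6 = 0.71257 m below the surface.

d_top ≈ 0.71 m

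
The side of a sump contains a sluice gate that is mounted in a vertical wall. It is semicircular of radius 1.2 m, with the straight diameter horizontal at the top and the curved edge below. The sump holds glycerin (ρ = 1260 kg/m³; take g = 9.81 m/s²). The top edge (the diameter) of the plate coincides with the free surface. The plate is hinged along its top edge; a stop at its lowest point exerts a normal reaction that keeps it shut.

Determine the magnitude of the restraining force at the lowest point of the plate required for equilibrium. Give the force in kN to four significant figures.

P ≈ 8.388 kN

γ = ρg = 1260 × 9.81 / 1000 = 12.3606 kN/m³.
The centroid of a semicircle lies 4r/(3π) = 0.509296 m from the diameter, here below the top edge, so the centroid depth is h_c = 0.509296 m.
A = πr²/2 = π × 1.2²/2 = 2.26195 m².
Resultant F = γ·h_c·A = 12.3606 × 0.509296 × 2.26195 = 14.2394 kN.
I_c = (π/8 − 8/(9π))·r⁴ = 0.109757 × 1.2⁴ = 0.227592 m⁴.
Centre of pressure: y_p = y_c + I_c/(y_c·A) = 0.509296 + 0.227592/(0.509296 × 2.26195) = 0.509296 + 0.197562 = 0.706858 m along the plane.
The resultant acts 0.509296 + 0.197562 = 0.706858 m (along the plate) below the hinge at the top edge, so the moment about the hinge is M = F × 0.706858 = 14.2394 × 0.706858 = 10.0652 kN·m.
A normal force at the bottom, 1.2 m from the hinge, must supply this moment: P = 10.0652/1.2 = 8.38767 kN.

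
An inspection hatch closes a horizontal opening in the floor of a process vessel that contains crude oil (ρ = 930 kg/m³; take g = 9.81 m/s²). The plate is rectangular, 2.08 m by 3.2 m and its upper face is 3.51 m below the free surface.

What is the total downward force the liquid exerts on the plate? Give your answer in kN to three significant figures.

γ = ρg = 930 × 9.81 / 1000 = 9.1233 kN/m³.
The plate is horizontal, so pressure is uniform at p = γ·h = 9.1233 × 3.51 = 32.0228 kN/m².
A = 2.08 × 3.2 = 6.656 m².
F = p·A = 32.0228 × 6.656 = 213.144 kN.

F ≈ 213 kN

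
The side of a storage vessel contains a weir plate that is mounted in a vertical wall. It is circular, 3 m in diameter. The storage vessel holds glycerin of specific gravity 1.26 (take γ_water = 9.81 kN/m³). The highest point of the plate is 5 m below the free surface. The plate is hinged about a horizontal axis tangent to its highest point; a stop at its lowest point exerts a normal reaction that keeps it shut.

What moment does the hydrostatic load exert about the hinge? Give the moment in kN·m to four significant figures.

γ = 1.26 × 9.81 = 12.3606 kN/m³.
The centroid is at the centre, 1.5 m below the top of the plate, so the centroid depth is h_c = 5 + 1.5 = 6.5 m.
A = π(1.5)² = 7.06858 m².
Resultant F = γ·h_c·A = 12.3606 × 6.5 × 7.06858 = 567.917 kN.
I_c = πr⁴/4 = π × 1.5⁴/4 = 3.97608 m⁴.
Centre of pressure: y_p = y_c + I_c/(y_c·A) = 6.5 + 3.97608/(6.5 × 7.06858) = 6.5 + 0.0865385 = 6.58654 m along the plane.
The resultant acts 1.5 + 0.0865385 = 1.58654 m (along the plate) below the hinge at the top edge, so the moment about the hinge is M = F × 1.58654 = 567.917 × 1.58654 = 901.023 kN·m.

M ≈ 901.0 kN·m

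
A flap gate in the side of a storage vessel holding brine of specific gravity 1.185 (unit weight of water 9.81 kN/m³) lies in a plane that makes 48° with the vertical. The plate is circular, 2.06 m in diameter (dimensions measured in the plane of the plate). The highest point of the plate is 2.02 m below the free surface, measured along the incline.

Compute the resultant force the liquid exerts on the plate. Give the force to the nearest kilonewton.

γ = 1.185 × 9.81 = 11.62485 kN/m³.
The plate makes 48° with the vertical, i.e. θ = 90° − 48° = 42° to the horizontal. Measuring y along the incline from the free-surface line, vertical depth h = y·sinθ with sinθ = 0.669131.
The centroid is at the centre, 1.03 m below the top of the plate, so y_c = 2.02 + 1.03 = 3.05 m and h_c = 3.05 × 0.669131 = 2.04085 m.
A = π(1.03)² = 3.33292 m².
Resultant F = γ·h_c·A = 11.62485 × 2.04085 × 3.33292 = 79.0721 kN.

F ≈ 79 kN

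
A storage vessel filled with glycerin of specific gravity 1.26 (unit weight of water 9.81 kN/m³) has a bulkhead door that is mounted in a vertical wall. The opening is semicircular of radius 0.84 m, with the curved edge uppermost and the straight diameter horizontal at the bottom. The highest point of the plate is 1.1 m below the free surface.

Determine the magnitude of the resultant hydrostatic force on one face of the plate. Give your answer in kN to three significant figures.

F ≈ 21.7 kN

γ = 1.26 × 9.81 = 12.3606 kN/m³.
The centroid lies 4r/(3π) = 0.356507 m above the diameter, so r − 4r/(3π) = 0.84 − 0.356507 = 0.483493 m below the topmost point, so the centroid depth is h_c = 1.1 + 0.483493 = 1.58349 m.
A = πr²/2 = π × 0.84²/2 = 1.10835 m².
Resultant F = γ·h_c·A = 12.3606 × 1.58349 × 1.10835 = 21.6936 kN.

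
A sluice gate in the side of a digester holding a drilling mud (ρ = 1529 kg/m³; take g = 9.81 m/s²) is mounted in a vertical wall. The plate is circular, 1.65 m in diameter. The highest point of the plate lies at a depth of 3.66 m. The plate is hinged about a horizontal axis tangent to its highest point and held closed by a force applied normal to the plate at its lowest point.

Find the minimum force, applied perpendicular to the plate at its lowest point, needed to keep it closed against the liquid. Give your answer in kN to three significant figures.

P ≈ 75.2 kN

γ = ρg = 1529 × 9.81 / 1000 = 14.99949 kN/m³.
The centroid is at the centre, 0.825 m below the top of the plate, so the centroid depth is h_c = 3.66 + 0.825 = 4.485 m.
A = π(0.825)² = 2.13825 m².
Resultant F = γ·h_c·A = 14.99949 × 4.485 × 2.13825 = 143.846 kN.
I_c = πr⁴/4 = π × 0.825⁴/4 = 0.363836 m⁴.
Centre of pressure: y_p = y_c + I_c/(y_c·A) = 4.485 + 0.363836/(4.485 × 2.13825) = 4.485 + 0.0379389 = 4.52294 m along the plane.
The resultant acts 0.825 + 0.0379389 = 0.862939 m (along the plate) below the hinge at the top edge, so the moment about the hinge is M = F × 0.862939 = 143.846 × 0.862939 = 124.13 kN·m.
A normal force at the bottom, 1.65 m from the hinge, must supply this moment: P = 124.13/1.65 = 75.2303 kN.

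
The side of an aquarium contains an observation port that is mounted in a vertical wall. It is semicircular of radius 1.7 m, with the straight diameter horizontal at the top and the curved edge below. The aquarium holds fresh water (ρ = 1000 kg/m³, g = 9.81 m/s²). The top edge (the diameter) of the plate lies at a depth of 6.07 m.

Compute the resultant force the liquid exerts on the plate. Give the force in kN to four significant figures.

γ = ρg = 1000 × 9.81 = 9810 N/m³ = 9.81 kN/m³.
The centroid of a semicircle lies 4r/(3π) = 0.721502 m from the diameter, here below the top edge, so the centroid depth is h_c = 6.07 + 0.721502 = 6.7915 m.
A = πr²/2 = π × 1.7²/2 = 4.5396 m².
Resultant F = γ·h_c·A = 9.81 × 6.7915 × 4.5396 = 302.449 kN.

F ≈ 302.4 kN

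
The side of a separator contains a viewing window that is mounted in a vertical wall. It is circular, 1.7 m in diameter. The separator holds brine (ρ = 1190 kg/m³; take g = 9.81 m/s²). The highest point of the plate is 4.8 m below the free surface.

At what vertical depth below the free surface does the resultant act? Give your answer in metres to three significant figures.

γ = ρg = 1190 × 9.81 / 1000 = 11.6739 kN/m³.
The centroid is at the centre, 0.85 m below the top of the plate, so the centroid depth is h_c = 4.8 + 0.85 = 5.65 m.
A = π(0.85)² = 2.2698 m².
Resultant F = γ·h_c·A = 11.6739 × 5.65 × 2.2698 = 149.71 kN.
I_c = πr⁴/4 = π × 0.85⁴/4 = 0.409983 m⁴.
Centre of pressure: y_p = y_c + I_c/(y_c·A) = 5.65 + 0.409983/(5.65 × 2.2698) = 5.65 + 0.0319691 = 5.68197 m along the plane.

h_p = 5.68 m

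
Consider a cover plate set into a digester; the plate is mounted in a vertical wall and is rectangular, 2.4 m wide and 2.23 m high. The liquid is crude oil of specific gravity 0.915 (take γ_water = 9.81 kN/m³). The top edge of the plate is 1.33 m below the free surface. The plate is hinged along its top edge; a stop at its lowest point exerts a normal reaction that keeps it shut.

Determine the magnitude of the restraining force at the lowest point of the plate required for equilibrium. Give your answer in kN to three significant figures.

P ≈ 67.7 kN

γ = 0.915 × 9.81 = 8.97615 kN/m³.
The centroid lies 2.23/2 = 1.115 m below the top edge, so the centroid depth is h_c = 1.33 + 1.115 = 2.445 m.
A = 2.4 × 2.23 = 5.352 m².
Resultant F = γ·h_c·A = 8.97615 × 2.445 × 5.352 = 117.459 kN.
I_c = b·h³/12 = 2.4 × 2.23³/12 = 2.21791 m⁴.
Centre of pressure: y_p = y_c + I_c/(y_c·A) = 2.445 + 2.21791/(2.445 × 5.352) = 2.445 + 0.169492 = 2.61449 m along the plane.
The resultant acts 1.115 + 0.169492 = 1.28449 m (along the plate) below the hinge at the top edge, so the moment about the hinge is M = F × 1.28449 = 117.459 × 1.28449 = 150.875 kN·m.
A normal force at the bottom, 2.23 m from the hinge, must supply this moment: P = 150.875/2.23 = 67.657 kN.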